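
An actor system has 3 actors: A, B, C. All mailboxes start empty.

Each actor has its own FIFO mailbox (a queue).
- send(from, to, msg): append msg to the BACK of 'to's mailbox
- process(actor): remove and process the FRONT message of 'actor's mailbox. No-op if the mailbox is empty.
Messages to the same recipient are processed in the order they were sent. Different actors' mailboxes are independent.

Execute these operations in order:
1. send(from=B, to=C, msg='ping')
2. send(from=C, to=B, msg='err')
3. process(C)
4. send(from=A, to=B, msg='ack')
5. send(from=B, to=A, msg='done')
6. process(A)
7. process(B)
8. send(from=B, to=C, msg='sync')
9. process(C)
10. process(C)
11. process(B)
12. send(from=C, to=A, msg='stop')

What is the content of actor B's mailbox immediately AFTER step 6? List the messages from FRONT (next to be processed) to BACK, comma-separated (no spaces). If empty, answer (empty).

After 1 (send(from=B, to=C, msg='ping')): A:[] B:[] C:[ping]
After 2 (send(from=C, to=B, msg='err')): A:[] B:[err] C:[ping]
After 3 (process(C)): A:[] B:[err] C:[]
After 4 (send(from=A, to=B, msg='ack')): A:[] B:[err,ack] C:[]
After 5 (send(from=B, to=A, msg='done')): A:[done] B:[err,ack] C:[]
After 6 (process(A)): A:[] B:[err,ack] C:[]

err,ack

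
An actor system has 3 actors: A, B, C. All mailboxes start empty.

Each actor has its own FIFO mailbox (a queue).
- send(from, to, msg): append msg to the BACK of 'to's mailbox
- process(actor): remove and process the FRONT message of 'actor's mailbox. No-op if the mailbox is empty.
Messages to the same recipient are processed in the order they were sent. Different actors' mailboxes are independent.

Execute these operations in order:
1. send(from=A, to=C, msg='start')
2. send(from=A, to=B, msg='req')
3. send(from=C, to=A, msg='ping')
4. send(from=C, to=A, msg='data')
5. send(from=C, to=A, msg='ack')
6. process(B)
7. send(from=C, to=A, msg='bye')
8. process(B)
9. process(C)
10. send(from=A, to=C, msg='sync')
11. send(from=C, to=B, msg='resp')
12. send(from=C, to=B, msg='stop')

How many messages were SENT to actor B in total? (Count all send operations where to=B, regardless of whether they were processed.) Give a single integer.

Answer: 3

Derivation:
After 1 (send(from=A, to=C, msg='start')): A:[] B:[] C:[start]
After 2 (send(from=A, to=B, msg='req')): A:[] B:[req] C:[start]
After 3 (send(from=C, to=A, msg='ping')): A:[ping] B:[req] C:[start]
After 4 (send(from=C, to=A, msg='data')): A:[ping,data] B:[req] C:[start]
After 5 (send(from=C, to=A, msg='ack')): A:[ping,data,ack] B:[req] C:[start]
After 6 (process(B)): A:[ping,data,ack] B:[] C:[start]
After 7 (send(from=C, to=A, msg='bye')): A:[ping,data,ack,bye] B:[] C:[start]
After 8 (process(B)): A:[ping,data,ack,bye] B:[] C:[start]
After 9 (process(C)): A:[ping,data,ack,bye] B:[] C:[]
After 10 (send(from=A, to=C, msg='sync')): A:[ping,data,ack,bye] B:[] C:[sync]
After 11 (send(from=C, to=B, msg='resp')): A:[ping,data,ack,bye] B:[resp] C:[sync]
After 12 (send(from=C, to=B, msg='stop')): A:[ping,data,ack,bye] B:[resp,stop] C:[sync]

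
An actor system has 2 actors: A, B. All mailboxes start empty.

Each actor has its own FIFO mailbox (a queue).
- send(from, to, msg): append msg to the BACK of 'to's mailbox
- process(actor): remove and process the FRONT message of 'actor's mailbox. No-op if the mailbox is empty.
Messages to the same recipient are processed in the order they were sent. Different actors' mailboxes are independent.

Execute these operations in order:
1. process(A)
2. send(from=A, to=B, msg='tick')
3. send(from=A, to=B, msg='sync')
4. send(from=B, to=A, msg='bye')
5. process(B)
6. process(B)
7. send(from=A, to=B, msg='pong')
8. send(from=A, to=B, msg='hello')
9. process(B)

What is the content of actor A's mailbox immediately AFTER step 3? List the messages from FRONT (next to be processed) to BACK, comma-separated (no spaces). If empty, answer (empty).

After 1 (process(A)): A:[] B:[]
After 2 (send(from=A, to=B, msg='tick')): A:[] B:[tick]
After 3 (send(from=A, to=B, msg='sync')): A:[] B:[tick,sync]

(empty)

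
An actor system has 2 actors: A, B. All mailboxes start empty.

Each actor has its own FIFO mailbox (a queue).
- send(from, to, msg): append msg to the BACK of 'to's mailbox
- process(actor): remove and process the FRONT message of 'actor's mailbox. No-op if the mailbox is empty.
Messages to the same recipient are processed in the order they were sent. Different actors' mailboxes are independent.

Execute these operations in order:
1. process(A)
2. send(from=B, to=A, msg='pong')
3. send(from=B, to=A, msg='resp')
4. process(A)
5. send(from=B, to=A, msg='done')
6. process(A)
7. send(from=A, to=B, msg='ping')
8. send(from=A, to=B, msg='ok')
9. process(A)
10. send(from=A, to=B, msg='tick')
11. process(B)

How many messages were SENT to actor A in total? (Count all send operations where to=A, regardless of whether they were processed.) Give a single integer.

Answer: 3

Derivation:
After 1 (process(A)): A:[] B:[]
After 2 (send(from=B, to=A, msg='pong')): A:[pong] B:[]
After 3 (send(from=B, to=A, msg='resp')): A:[pong,resp] B:[]
After 4 (process(A)): A:[resp] B:[]
After 5 (send(from=B, to=A, msg='done')): A:[resp,done] B:[]
After 6 (process(A)): A:[done] B:[]
After 7 (send(from=A, to=B, msg='ping')): A:[done] B:[ping]
After 8 (send(from=A, to=B, msg='ok')): A:[done] B:[ping,ok]
After 9 (process(A)): A:[] B:[ping,ok]
After 10 (send(from=A, to=B, msg='tick')): A:[] B:[ping,ok,tick]
After 11 (process(B)): A:[] B:[ok,tick]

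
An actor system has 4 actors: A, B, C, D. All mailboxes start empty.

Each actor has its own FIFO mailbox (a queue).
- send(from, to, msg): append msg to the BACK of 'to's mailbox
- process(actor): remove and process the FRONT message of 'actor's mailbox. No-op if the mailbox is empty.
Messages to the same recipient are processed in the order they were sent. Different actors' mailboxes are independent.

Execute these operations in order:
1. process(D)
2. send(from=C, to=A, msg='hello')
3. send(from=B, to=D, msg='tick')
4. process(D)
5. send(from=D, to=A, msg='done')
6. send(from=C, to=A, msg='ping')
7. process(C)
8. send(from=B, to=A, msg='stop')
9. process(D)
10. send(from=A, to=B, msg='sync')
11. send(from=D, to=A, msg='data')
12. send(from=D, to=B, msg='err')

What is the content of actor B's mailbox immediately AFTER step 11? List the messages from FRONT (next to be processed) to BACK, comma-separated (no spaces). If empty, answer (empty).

After 1 (process(D)): A:[] B:[] C:[] D:[]
After 2 (send(from=C, to=A, msg='hello')): A:[hello] B:[] C:[] D:[]
After 3 (send(from=B, to=D, msg='tick')): A:[hello] B:[] C:[] D:[tick]
After 4 (process(D)): A:[hello] B:[] C:[] D:[]
After 5 (send(from=D, to=A, msg='done')): A:[hello,done] B:[] C:[] D:[]
After 6 (send(from=C, to=A, msg='ping')): A:[hello,done,ping] B:[] C:[] D:[]
After 7 (process(C)): A:[hello,done,ping] B:[] C:[] D:[]
After 8 (send(from=B, to=A, msg='stop')): A:[hello,done,ping,stop] B:[] C:[] D:[]
After 9 (process(D)): A:[hello,done,ping,stop] B:[] C:[] D:[]
After 10 (send(from=A, to=B, msg='sync')): A:[hello,done,ping,stop] B:[sync] C:[] D:[]
After 11 (send(from=D, to=A, msg='data')): A:[hello,done,ping,stop,data] B:[sync] C:[] D:[]

sync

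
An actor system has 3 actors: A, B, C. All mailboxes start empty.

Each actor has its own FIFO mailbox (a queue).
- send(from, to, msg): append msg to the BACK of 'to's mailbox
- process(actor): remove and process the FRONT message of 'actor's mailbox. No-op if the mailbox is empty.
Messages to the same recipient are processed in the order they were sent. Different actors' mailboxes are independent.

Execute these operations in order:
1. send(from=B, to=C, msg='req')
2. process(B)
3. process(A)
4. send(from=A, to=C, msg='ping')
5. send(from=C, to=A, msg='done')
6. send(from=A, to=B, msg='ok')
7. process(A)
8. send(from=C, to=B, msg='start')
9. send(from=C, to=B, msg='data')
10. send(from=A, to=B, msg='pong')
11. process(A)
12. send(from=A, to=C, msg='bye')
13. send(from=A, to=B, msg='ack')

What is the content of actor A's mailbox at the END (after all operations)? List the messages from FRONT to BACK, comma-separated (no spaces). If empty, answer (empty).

After 1 (send(from=B, to=C, msg='req')): A:[] B:[] C:[req]
After 2 (process(B)): A:[] B:[] C:[req]
After 3 (process(A)): A:[] B:[] C:[req]
After 4 (send(from=A, to=C, msg='ping')): A:[] B:[] C:[req,ping]
After 5 (send(from=C, to=A, msg='done')): A:[done] B:[] C:[req,ping]
After 6 (send(from=A, to=B, msg='ok')): A:[done] B:[ok] C:[req,ping]
After 7 (process(A)): A:[] B:[ok] C:[req,ping]
After 8 (send(from=C, to=B, msg='start')): A:[] B:[ok,start] C:[req,ping]
After 9 (send(from=C, to=B, msg='data')): A:[] B:[ok,start,data] C:[req,ping]
After 10 (send(from=A, to=B, msg='pong')): A:[] B:[ok,start,data,pong] C:[req,ping]
After 11 (process(A)): A:[] B:[ok,start,data,pong] C:[req,ping]
After 12 (send(from=A, to=C, msg='bye')): A:[] B:[ok,start,data,pong] C:[req,ping,bye]
After 13 (send(from=A, to=B, msg='ack')): A:[] B:[ok,start,data,pong,ack] C:[req,ping,bye]

Answer: (empty)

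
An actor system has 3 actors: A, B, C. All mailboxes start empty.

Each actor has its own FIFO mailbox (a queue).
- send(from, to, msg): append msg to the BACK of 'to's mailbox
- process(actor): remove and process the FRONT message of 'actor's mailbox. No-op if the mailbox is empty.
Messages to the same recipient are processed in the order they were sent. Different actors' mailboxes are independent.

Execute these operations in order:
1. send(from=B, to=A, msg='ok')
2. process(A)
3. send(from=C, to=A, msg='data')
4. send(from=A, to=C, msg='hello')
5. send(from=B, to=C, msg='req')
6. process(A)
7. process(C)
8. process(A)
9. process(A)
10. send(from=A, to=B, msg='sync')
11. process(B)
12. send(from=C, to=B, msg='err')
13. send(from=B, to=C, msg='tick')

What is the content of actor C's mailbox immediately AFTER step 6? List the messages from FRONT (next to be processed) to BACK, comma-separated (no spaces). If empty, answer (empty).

After 1 (send(from=B, to=A, msg='ok')): A:[ok] B:[] C:[]
After 2 (process(A)): A:[] B:[] C:[]
After 3 (send(from=C, to=A, msg='data')): A:[data] B:[] C:[]
After 4 (send(from=A, to=C, msg='hello')): A:[data] B:[] C:[hello]
After 5 (send(from=B, to=C, msg='req')): A:[data] B:[] C:[hello,req]
After 6 (process(A)): A:[] B:[] C:[hello,req]

hello,req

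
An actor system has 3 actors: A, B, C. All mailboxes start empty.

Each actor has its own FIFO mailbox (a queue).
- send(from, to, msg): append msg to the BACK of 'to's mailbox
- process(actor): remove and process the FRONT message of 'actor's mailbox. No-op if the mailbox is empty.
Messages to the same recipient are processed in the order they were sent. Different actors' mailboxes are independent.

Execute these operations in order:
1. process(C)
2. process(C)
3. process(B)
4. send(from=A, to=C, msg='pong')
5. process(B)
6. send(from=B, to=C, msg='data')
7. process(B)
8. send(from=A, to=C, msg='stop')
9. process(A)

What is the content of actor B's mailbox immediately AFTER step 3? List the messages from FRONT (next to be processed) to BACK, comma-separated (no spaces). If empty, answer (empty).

After 1 (process(C)): A:[] B:[] C:[]
After 2 (process(C)): A:[] B:[] C:[]
After 3 (process(B)): A:[] B:[] C:[]

(empty)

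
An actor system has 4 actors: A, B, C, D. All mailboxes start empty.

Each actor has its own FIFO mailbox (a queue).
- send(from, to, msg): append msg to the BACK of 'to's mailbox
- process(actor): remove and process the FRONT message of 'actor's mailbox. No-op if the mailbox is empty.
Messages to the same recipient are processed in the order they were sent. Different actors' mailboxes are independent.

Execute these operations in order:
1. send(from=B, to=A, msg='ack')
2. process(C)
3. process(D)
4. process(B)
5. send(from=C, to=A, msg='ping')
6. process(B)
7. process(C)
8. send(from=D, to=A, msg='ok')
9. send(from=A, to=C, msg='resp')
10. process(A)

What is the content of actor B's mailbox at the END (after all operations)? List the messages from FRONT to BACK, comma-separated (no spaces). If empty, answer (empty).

After 1 (send(from=B, to=A, msg='ack')): A:[ack] B:[] C:[] D:[]
After 2 (process(C)): A:[ack] B:[] C:[] D:[]
After 3 (process(D)): A:[ack] B:[] C:[] D:[]
After 4 (process(B)): A:[ack] B:[] C:[] D:[]
After 5 (send(from=C, to=A, msg='ping')): A:[ack,ping] B:[] C:[] D:[]
After 6 (process(B)): A:[ack,ping] B:[] C:[] D:[]
After 7 (process(C)): A:[ack,ping] B:[] C:[] D:[]
After 8 (send(from=D, to=A, msg='ok')): A:[ack,ping,ok] B:[] C:[] D:[]
After 9 (send(from=A, to=C, msg='resp')): A:[ack,ping,ok] B:[] C:[resp] D:[]
After 10 (process(A)): A:[ping,ok] B:[] C:[resp] D:[]

Answer: (empty)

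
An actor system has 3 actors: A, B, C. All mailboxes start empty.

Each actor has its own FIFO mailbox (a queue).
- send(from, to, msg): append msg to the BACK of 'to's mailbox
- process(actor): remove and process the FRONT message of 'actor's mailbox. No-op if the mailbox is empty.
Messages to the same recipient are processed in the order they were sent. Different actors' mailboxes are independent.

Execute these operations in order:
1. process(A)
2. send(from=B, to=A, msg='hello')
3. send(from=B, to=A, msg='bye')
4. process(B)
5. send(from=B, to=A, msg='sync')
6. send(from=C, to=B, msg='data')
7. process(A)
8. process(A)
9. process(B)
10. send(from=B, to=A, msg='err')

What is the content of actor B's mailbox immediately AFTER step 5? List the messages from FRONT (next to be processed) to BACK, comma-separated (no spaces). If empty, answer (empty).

After 1 (process(A)): A:[] B:[] C:[]
After 2 (send(from=B, to=A, msg='hello')): A:[hello] B:[] C:[]
After 3 (send(from=B, to=A, msg='bye')): A:[hello,bye] B:[] C:[]
After 4 (process(B)): A:[hello,bye] B:[] C:[]
After 5 (send(from=B, to=A, msg='sync')): A:[hello,bye,sync] B:[] C:[]

(empty)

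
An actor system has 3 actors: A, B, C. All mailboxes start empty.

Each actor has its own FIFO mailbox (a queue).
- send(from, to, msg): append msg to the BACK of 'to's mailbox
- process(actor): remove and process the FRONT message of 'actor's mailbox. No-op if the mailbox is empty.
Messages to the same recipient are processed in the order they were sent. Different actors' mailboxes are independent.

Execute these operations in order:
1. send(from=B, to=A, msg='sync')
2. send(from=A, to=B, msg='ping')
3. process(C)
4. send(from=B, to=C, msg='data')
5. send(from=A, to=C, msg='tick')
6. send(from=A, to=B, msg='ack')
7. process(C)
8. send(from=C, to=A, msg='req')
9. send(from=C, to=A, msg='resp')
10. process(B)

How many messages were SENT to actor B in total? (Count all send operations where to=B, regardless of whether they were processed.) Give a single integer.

Answer: 2

Derivation:
After 1 (send(from=B, to=A, msg='sync')): A:[sync] B:[] C:[]
After 2 (send(from=A, to=B, msg='ping')): A:[sync] B:[ping] C:[]
After 3 (process(C)): A:[sync] B:[ping] C:[]
After 4 (send(from=B, to=C, msg='data')): A:[sync] B:[ping] C:[data]
After 5 (send(from=A, to=C, msg='tick')): A:[sync] B:[ping] C:[data,tick]
After 6 (send(from=A, to=B, msg='ack')): A:[sync] B:[ping,ack] C:[data,tick]
After 7 (process(C)): A:[sync] B:[ping,ack] C:[tick]
After 8 (send(from=C, to=A, msg='req')): A:[sync,req] B:[ping,ack] C:[tick]
After 9 (send(from=C, to=A, msg='resp')): A:[sync,req,resp] B:[ping,ack] C:[tick]
After 10 (process(B)): A:[sync,req,resp] B:[ack] C:[tick]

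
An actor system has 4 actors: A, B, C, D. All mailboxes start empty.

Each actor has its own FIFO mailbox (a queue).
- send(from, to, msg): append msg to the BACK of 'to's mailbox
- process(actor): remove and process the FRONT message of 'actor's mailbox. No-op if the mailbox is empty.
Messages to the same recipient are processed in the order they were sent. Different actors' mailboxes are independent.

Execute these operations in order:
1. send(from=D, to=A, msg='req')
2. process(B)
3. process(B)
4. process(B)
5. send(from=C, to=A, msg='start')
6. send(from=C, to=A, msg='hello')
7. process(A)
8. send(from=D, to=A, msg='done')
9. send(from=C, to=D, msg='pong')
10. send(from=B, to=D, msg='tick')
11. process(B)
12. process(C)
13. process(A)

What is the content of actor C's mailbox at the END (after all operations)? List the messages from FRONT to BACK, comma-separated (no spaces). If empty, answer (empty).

Answer: (empty)

Derivation:
After 1 (send(from=D, to=A, msg='req')): A:[req] B:[] C:[] D:[]
After 2 (process(B)): A:[req] B:[] C:[] D:[]
After 3 (process(B)): A:[req] B:[] C:[] D:[]
After 4 (process(B)): A:[req] B:[] C:[] D:[]
After 5 (send(from=C, to=A, msg='start')): A:[req,start] B:[] C:[] D:[]
After 6 (send(from=C, to=A, msg='hello')): A:[req,start,hello] B:[] C:[] D:[]
After 7 (process(A)): A:[start,hello] B:[] C:[] D:[]
After 8 (send(from=D, to=A, msg='done')): A:[start,hello,done] B:[] C:[] D:[]
After 9 (send(from=C, to=D, msg='pong')): A:[start,hello,done] B:[] C:[] D:[pong]
After 10 (send(from=B, to=D, msg='tick')): A:[start,hello,done] B:[] C:[] D:[pong,tick]
After 11 (process(B)): A:[start,hello,done] B:[] C:[] D:[pong,tick]
After 12 (process(C)): A:[start,hello,done] B:[] C:[] D:[pong,tick]
After 13 (process(A)): A:[hello,done] B:[] C:[] D:[pong,tick]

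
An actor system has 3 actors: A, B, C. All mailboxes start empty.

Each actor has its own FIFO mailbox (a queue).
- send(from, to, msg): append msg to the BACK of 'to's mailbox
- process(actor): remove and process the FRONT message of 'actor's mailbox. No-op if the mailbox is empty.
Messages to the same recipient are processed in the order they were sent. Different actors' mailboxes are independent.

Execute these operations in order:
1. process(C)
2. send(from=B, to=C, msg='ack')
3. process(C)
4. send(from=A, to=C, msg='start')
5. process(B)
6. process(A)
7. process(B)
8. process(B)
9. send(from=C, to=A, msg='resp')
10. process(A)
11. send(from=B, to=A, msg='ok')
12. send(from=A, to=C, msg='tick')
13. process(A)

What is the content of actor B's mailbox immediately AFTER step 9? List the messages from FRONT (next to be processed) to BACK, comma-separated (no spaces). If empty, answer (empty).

After 1 (process(C)): A:[] B:[] C:[]
After 2 (send(from=B, to=C, msg='ack')): A:[] B:[] C:[ack]
After 3 (process(C)): A:[] B:[] C:[]
After 4 (send(from=A, to=C, msg='start')): A:[] B:[] C:[start]
After 5 (process(B)): A:[] B:[] C:[start]
After 6 (process(A)): A:[] B:[] C:[start]
After 7 (process(B)): A:[] B:[] C:[start]
After 8 (process(B)): A:[] B:[] C:[start]
After 9 (send(from=C, to=A, msg='resp')): A:[resp] B:[] C:[start]

(empty)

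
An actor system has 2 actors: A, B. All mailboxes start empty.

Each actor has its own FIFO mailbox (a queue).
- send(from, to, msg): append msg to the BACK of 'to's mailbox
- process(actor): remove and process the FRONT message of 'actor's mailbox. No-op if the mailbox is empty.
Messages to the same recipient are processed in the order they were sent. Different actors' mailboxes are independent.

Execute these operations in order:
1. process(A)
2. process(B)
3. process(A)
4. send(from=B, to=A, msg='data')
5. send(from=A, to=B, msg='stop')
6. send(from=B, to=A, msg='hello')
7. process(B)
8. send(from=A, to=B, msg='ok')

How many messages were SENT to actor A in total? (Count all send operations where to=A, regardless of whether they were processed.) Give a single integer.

After 1 (process(A)): A:[] B:[]
After 2 (process(B)): A:[] B:[]
After 3 (process(A)): A:[] B:[]
After 4 (send(from=B, to=A, msg='data')): A:[data] B:[]
After 5 (send(from=A, to=B, msg='stop')): A:[data] B:[stop]
After 6 (send(from=B, to=A, msg='hello')): A:[data,hello] B:[stop]
After 7 (process(B)): A:[data,hello] B:[]
After 8 (send(from=A, to=B, msg='ok')): A:[data,hello] B:[ok]

Answer: 2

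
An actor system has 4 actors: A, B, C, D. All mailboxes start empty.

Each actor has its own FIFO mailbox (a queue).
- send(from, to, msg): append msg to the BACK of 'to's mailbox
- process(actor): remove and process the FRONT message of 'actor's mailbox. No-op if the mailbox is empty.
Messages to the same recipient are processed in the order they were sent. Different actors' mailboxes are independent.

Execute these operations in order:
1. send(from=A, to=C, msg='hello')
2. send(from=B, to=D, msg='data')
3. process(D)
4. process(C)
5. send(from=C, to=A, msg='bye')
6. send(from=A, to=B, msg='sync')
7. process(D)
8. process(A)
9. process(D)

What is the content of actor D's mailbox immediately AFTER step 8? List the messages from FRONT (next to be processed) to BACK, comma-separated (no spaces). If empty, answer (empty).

After 1 (send(from=A, to=C, msg='hello')): A:[] B:[] C:[hello] D:[]
After 2 (send(from=B, to=D, msg='data')): A:[] B:[] C:[hello] D:[data]
After 3 (process(D)): A:[] B:[] C:[hello] D:[]
After 4 (process(C)): A:[] B:[] C:[] D:[]
After 5 (send(from=C, to=A, msg='bye')): A:[bye] B:[] C:[] D:[]
After 6 (send(from=A, to=B, msg='sync')): A:[bye] B:[sync] C:[] D:[]
After 7 (process(D)): A:[bye] B:[sync] C:[] D:[]
After 8 (process(A)): A:[] B:[sync] C:[] D:[]

(empty)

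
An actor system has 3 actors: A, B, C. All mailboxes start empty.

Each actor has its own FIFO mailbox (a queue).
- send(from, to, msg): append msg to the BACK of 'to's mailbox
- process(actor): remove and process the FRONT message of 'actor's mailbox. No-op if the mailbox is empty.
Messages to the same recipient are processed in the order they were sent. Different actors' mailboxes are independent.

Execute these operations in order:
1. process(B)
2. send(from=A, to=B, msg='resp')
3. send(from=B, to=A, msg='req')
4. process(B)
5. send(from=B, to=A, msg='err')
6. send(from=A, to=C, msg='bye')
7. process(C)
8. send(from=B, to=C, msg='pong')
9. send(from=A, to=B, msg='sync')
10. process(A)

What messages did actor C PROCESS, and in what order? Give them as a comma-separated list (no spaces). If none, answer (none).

After 1 (process(B)): A:[] B:[] C:[]
After 2 (send(from=A, to=B, msg='resp')): A:[] B:[resp] C:[]
After 3 (send(from=B, to=A, msg='req')): A:[req] B:[resp] C:[]
After 4 (process(B)): A:[req] B:[] C:[]
After 5 (send(from=B, to=A, msg='err')): A:[req,err] B:[] C:[]
After 6 (send(from=A, to=C, msg='bye')): A:[req,err] B:[] C:[bye]
After 7 (process(C)): A:[req,err] B:[] C:[]
After 8 (send(from=B, to=C, msg='pong')): A:[req,err] B:[] C:[pong]
After 9 (send(from=A, to=B, msg='sync')): A:[req,err] B:[sync] C:[pong]
After 10 (process(A)): A:[err] B:[sync] C:[pong]

Answer: bye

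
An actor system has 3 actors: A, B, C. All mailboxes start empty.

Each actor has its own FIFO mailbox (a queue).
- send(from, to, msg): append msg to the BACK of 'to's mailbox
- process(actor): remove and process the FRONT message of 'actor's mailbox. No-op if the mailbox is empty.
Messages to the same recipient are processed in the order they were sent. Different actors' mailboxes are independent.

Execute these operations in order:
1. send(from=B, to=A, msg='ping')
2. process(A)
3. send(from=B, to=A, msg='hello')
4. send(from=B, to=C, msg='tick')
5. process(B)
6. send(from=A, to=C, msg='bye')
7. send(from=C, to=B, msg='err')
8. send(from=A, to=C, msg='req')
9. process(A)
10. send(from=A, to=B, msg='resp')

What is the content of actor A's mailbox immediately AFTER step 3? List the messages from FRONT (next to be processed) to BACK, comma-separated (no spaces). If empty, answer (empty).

After 1 (send(from=B, to=A, msg='ping')): A:[ping] B:[] C:[]
After 2 (process(A)): A:[] B:[] C:[]
After 3 (send(from=B, to=A, msg='hello')): A:[hello] B:[] C:[]

hello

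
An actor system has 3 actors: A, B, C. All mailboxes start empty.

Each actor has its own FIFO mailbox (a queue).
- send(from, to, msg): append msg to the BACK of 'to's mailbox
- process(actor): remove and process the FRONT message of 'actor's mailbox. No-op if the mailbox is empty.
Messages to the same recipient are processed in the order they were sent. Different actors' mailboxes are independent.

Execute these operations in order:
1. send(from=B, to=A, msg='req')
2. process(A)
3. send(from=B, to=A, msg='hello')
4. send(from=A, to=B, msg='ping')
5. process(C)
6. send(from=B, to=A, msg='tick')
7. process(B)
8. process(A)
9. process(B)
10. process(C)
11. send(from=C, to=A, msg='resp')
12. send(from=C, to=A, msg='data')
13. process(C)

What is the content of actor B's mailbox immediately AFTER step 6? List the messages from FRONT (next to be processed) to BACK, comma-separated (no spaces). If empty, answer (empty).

After 1 (send(from=B, to=A, msg='req')): A:[req] B:[] C:[]
After 2 (process(A)): A:[] B:[] C:[]
After 3 (send(from=B, to=A, msg='hello')): A:[hello] B:[] C:[]
After 4 (send(from=A, to=B, msg='ping')): A:[hello] B:[ping] C:[]
After 5 (process(C)): A:[hello] B:[ping] C:[]
After 6 (send(from=B, to=A, msg='tick')): A:[hello,tick] B:[ping] C:[]

ping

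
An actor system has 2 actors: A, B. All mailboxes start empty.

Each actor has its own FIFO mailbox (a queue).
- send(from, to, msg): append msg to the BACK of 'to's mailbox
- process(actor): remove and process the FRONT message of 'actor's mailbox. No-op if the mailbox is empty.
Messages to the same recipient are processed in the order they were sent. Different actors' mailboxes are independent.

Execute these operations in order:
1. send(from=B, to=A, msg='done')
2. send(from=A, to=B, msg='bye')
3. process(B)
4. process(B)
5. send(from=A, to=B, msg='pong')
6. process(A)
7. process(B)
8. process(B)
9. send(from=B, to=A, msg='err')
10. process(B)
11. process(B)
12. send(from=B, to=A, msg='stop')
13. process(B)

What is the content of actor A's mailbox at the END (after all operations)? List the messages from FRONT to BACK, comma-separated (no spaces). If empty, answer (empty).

After 1 (send(from=B, to=A, msg='done')): A:[done] B:[]
After 2 (send(from=A, to=B, msg='bye')): A:[done] B:[bye]
After 3 (process(B)): A:[done] B:[]
After 4 (process(B)): A:[done] B:[]
After 5 (send(from=A, to=B, msg='pong')): A:[done] B:[pong]
After 6 (process(A)): A:[] B:[pong]
After 7 (process(B)): A:[] B:[]
After 8 (process(B)): A:[] B:[]
After 9 (send(from=B, to=A, msg='err')): A:[err] B:[]
After 10 (process(B)): A:[err] B:[]
After 11 (process(B)): A:[err] B:[]
After 12 (send(from=B, to=A, msg='stop')): A:[err,stop] B:[]
After 13 (process(B)): A:[err,stop] B:[]

Answer: err,stop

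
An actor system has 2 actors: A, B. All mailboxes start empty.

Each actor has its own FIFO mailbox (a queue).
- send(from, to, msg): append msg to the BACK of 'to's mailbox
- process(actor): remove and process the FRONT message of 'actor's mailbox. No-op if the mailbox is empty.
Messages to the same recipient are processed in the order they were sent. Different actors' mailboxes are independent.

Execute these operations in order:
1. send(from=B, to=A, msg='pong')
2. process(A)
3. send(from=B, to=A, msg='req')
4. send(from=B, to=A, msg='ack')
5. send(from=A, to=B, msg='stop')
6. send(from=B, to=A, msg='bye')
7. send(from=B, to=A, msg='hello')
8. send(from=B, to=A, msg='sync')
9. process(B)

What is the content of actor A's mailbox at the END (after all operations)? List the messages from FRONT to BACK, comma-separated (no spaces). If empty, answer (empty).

Answer: req,ack,bye,hello,sync

Derivation:
After 1 (send(from=B, to=A, msg='pong')): A:[pong] B:[]
After 2 (process(A)): A:[] B:[]
After 3 (send(from=B, to=A, msg='req')): A:[req] B:[]
After 4 (send(from=B, to=A, msg='ack')): A:[req,ack] B:[]
After 5 (send(from=A, to=B, msg='stop')): A:[req,ack] B:[stop]
After 6 (send(from=B, to=A, msg='bye')): A:[req,ack,bye] B:[stop]
After 7 (send(from=B, to=A, msg='hello')): A:[req,ack,bye,hello] B:[stop]
After 8 (send(from=B, to=A, msg='sync')): A:[req,ack,bye,hello,sync] B:[stop]
After 9 (process(B)): A:[req,ack,bye,hello,sync] B:[]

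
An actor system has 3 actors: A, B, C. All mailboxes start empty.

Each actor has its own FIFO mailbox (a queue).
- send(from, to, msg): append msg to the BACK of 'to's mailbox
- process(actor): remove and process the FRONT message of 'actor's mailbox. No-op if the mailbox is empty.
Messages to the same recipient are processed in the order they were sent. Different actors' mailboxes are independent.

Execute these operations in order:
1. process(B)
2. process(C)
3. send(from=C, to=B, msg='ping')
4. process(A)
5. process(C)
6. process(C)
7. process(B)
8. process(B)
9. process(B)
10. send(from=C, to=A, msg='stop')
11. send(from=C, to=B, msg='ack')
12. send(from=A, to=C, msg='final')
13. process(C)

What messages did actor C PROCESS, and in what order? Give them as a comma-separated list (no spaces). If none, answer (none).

After 1 (process(B)): A:[] B:[] C:[]
After 2 (process(C)): A:[] B:[] C:[]
After 3 (send(from=C, to=B, msg='ping')): A:[] B:[ping] C:[]
After 4 (process(A)): A:[] B:[ping] C:[]
After 5 (process(C)): A:[] B:[ping] C:[]
After 6 (process(C)): A:[] B:[ping] C:[]
After 7 (process(B)): A:[] B:[] C:[]
After 8 (process(B)): A:[] B:[] C:[]
After 9 (process(B)): A:[] B:[] C:[]
After 10 (send(from=C, to=A, msg='stop')): A:[stop] B:[] C:[]
After 11 (send(from=C, to=B, msg='ack')): A:[stop] B:[ack] C:[]
After 12 (send(from=A, to=C, msg='final')): A:[stop] B:[ack] C:[final]
After 13 (process(C)): A:[stop] B:[ack] C:[]

Answer: final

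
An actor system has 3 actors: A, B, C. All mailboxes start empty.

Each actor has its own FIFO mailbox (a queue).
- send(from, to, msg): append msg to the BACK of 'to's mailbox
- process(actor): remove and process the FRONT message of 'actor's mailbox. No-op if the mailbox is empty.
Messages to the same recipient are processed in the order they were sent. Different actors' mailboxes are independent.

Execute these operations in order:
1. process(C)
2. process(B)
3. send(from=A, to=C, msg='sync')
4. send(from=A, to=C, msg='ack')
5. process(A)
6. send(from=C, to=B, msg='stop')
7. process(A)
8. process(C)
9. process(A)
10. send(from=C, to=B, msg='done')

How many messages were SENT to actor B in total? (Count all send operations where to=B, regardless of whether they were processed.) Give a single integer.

Answer: 2

Derivation:
After 1 (process(C)): A:[] B:[] C:[]
After 2 (process(B)): A:[] B:[] C:[]
After 3 (send(from=A, to=C, msg='sync')): A:[] B:[] C:[sync]
After 4 (send(from=A, to=C, msg='ack')): A:[] B:[] C:[sync,ack]
After 5 (process(A)): A:[] B:[] C:[sync,ack]
After 6 (send(from=C, to=B, msg='stop')): A:[] B:[stop] C:[sync,ack]
After 7 (process(A)): A:[] B:[stop] C:[sync,ack]
After 8 (process(C)): A:[] B:[stop] C:[ack]
After 9 (process(A)): A:[] B:[stop] C:[ack]
After 10 (send(from=C, to=B, msg='done')): A:[] B:[stop,done] C:[ack]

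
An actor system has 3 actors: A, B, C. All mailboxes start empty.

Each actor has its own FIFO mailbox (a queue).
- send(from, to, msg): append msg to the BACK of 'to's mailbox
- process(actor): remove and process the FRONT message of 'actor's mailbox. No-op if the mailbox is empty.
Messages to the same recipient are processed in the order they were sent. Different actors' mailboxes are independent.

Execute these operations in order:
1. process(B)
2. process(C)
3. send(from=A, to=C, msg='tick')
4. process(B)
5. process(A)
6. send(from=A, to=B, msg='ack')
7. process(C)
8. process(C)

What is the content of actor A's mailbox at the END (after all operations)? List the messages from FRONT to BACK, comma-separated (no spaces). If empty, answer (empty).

Answer: (empty)

Derivation:
After 1 (process(B)): A:[] B:[] C:[]
After 2 (process(C)): A:[] B:[] C:[]
After 3 (send(from=A, to=C, msg='tick')): A:[] B:[] C:[tick]
After 4 (process(B)): A:[] B:[] C:[tick]
After 5 (process(A)): A:[] B:[] C:[tick]
After 6 (send(from=A, to=B, msg='ack')): A:[] B:[ack] C:[tick]
After 7 (process(C)): A:[] B:[ack] C:[]
After 8 (process(C)): A:[] B:[ack] C:[]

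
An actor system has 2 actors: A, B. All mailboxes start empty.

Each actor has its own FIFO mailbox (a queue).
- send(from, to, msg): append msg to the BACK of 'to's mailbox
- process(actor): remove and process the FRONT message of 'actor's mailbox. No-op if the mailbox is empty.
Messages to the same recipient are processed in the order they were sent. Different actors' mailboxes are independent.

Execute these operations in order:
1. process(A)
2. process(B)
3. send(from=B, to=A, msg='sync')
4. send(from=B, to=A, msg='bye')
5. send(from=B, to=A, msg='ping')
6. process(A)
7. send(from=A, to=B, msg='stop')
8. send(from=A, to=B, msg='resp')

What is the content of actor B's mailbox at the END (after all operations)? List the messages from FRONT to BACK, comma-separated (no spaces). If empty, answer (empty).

After 1 (process(A)): A:[] B:[]
After 2 (process(B)): A:[] B:[]
After 3 (send(from=B, to=A, msg='sync')): A:[sync] B:[]
After 4 (send(from=B, to=A, msg='bye')): A:[sync,bye] B:[]
After 5 (send(from=B, to=A, msg='ping')): A:[sync,bye,ping] B:[]
After 6 (process(A)): A:[bye,ping] B:[]
After 7 (send(from=A, to=B, msg='stop')): A:[bye,ping] B:[stop]
After 8 (send(from=A, to=B, msg='resp')): A:[bye,ping] B:[stop,resp]

Answer: stop,resp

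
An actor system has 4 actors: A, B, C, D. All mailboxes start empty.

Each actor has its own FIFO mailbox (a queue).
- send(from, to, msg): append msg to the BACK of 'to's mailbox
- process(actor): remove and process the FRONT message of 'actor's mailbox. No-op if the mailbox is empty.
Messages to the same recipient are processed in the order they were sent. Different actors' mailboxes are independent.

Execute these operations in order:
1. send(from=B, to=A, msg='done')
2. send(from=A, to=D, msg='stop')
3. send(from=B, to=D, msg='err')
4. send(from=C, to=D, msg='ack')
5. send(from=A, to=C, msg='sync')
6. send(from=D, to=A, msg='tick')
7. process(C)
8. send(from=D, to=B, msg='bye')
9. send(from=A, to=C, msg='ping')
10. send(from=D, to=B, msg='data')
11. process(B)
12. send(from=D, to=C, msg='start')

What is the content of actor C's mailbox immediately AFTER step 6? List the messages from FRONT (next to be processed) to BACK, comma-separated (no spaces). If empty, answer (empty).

After 1 (send(from=B, to=A, msg='done')): A:[done] B:[] C:[] D:[]
After 2 (send(from=A, to=D, msg='stop')): A:[done] B:[] C:[] D:[stop]
After 3 (send(from=B, to=D, msg='err')): A:[done] B:[] C:[] D:[stop,err]
After 4 (send(from=C, to=D, msg='ack')): A:[done] B:[] C:[] D:[stop,err,ack]
After 5 (send(from=A, to=C, msg='sync')): A:[done] B:[] C:[sync] D:[stop,err,ack]
After 6 (send(from=D, to=A, msg='tick')): A:[done,tick] B:[] C:[sync] D:[stop,err,ack]

sync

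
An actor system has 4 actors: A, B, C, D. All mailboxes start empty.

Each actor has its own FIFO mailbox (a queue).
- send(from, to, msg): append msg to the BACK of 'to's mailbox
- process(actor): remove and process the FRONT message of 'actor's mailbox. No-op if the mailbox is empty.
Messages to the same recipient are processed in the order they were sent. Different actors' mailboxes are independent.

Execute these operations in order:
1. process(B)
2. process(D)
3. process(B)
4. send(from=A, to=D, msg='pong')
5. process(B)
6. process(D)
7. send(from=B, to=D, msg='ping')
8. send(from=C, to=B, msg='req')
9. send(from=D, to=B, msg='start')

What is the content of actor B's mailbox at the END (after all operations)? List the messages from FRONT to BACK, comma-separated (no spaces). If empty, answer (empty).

After 1 (process(B)): A:[] B:[] C:[] D:[]
After 2 (process(D)): A:[] B:[] C:[] D:[]
After 3 (process(B)): A:[] B:[] C:[] D:[]
After 4 (send(from=A, to=D, msg='pong')): A:[] B:[] C:[] D:[pong]
After 5 (process(B)): A:[] B:[] C:[] D:[pong]
After 6 (process(D)): A:[] B:[] C:[] D:[]
After 7 (send(from=B, to=D, msg='ping')): A:[] B:[] C:[] D:[ping]
After 8 (send(from=C, to=B, msg='req')): A:[] B:[req] C:[] D:[ping]
After 9 (send(from=D, to=B, msg='start')): A:[] B:[req,start] C:[] D:[ping]

Answer: req,start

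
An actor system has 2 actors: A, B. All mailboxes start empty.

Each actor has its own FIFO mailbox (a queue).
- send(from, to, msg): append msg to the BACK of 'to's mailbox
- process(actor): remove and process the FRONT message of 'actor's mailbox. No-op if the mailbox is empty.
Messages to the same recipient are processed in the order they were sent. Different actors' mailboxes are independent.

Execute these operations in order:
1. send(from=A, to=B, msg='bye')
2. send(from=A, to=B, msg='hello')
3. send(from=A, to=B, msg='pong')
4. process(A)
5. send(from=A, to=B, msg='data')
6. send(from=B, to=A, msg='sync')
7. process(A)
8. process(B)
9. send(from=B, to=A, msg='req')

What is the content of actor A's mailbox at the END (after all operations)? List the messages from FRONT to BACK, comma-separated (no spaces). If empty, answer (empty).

After 1 (send(from=A, to=B, msg='bye')): A:[] B:[bye]
After 2 (send(from=A, to=B, msg='hello')): A:[] B:[bye,hello]
After 3 (send(from=A, to=B, msg='pong')): A:[] B:[bye,hello,pong]
After 4 (process(A)): A:[] B:[bye,hello,pong]
After 5 (send(from=A, to=B, msg='data')): A:[] B:[bye,hello,pong,data]
After 6 (send(from=B, to=A, msg='sync')): A:[sync] B:[bye,hello,pong,data]
After 7 (process(A)): A:[] B:[bye,hello,pong,data]
After 8 (process(B)): A:[] B:[hello,pong,data]
After 9 (send(from=B, to=A, msg='req')): A:[req] B:[hello,pong,data]

Answer: req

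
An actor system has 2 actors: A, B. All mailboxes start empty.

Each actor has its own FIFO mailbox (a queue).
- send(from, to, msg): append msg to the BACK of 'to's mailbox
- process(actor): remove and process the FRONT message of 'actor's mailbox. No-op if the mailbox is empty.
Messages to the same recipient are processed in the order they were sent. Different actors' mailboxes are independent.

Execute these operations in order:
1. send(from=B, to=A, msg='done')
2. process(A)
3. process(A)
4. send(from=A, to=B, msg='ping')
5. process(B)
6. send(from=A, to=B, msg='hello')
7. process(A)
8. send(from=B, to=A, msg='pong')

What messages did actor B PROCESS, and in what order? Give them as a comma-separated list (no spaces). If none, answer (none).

After 1 (send(from=B, to=A, msg='done')): A:[done] B:[]
After 2 (process(A)): A:[] B:[]
After 3 (process(A)): A:[] B:[]
After 4 (send(from=A, to=B, msg='ping')): A:[] B:[ping]
After 5 (process(B)): A:[] B:[]
After 6 (send(from=A, to=B, msg='hello')): A:[] B:[hello]
After 7 (process(A)): A:[] B:[hello]
After 8 (send(from=B, to=A, msg='pong')): A:[pong] B:[hello]

Answer: ping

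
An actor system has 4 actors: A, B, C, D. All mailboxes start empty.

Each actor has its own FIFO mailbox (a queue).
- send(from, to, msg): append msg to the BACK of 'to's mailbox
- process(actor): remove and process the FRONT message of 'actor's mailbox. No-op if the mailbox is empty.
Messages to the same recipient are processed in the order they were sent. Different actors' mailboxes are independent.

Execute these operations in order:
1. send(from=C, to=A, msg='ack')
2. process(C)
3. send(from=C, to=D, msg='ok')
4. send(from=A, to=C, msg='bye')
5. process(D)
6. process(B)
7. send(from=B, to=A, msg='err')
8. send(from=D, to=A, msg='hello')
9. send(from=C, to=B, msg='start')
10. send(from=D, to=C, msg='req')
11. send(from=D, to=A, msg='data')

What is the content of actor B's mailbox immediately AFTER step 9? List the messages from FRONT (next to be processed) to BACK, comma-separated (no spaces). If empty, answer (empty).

After 1 (send(from=C, to=A, msg='ack')): A:[ack] B:[] C:[] D:[]
After 2 (process(C)): A:[ack] B:[] C:[] D:[]
After 3 (send(from=C, to=D, msg='ok')): A:[ack] B:[] C:[] D:[ok]
After 4 (send(from=A, to=C, msg='bye')): A:[ack] B:[] C:[bye] D:[ok]
After 5 (process(D)): A:[ack] B:[] C:[bye] D:[]
After 6 (process(B)): A:[ack] B:[] C:[bye] D:[]
After 7 (send(from=B, to=A, msg='err')): A:[ack,err] B:[] C:[bye] D:[]
After 8 (send(from=D, to=A, msg='hello')): A:[ack,err,hello] B:[] C:[bye] D:[]
After 9 (send(from=C, to=B, msg='start')): A:[ack,err,hello] B:[start] C:[bye] D:[]

start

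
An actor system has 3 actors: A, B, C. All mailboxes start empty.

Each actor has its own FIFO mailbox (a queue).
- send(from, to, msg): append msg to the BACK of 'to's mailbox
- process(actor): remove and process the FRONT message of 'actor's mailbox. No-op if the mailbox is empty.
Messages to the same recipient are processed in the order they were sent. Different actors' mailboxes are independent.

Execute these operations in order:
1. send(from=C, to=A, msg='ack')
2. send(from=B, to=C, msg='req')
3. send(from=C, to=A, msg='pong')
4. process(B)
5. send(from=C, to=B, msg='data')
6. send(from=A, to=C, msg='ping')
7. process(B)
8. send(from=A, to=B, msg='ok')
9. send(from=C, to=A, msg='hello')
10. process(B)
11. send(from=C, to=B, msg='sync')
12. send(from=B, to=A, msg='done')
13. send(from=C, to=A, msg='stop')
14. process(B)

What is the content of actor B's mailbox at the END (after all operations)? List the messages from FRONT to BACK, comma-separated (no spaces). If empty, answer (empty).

After 1 (send(from=C, to=A, msg='ack')): A:[ack] B:[] C:[]
After 2 (send(from=B, to=C, msg='req')): A:[ack] B:[] C:[req]
After 3 (send(from=C, to=A, msg='pong')): A:[ack,pong] B:[] C:[req]
After 4 (process(B)): A:[ack,pong] B:[] C:[req]
After 5 (send(from=C, to=B, msg='data')): A:[ack,pong] B:[data] C:[req]
After 6 (send(from=A, to=C, msg='ping')): A:[ack,pong] B:[data] C:[req,ping]
After 7 (process(B)): A:[ack,pong] B:[] C:[req,ping]
After 8 (send(from=A, to=B, msg='ok')): A:[ack,pong] B:[ok] C:[req,ping]
After 9 (send(from=C, to=A, msg='hello')): A:[ack,pong,hello] B:[ok] C:[req,ping]
After 10 (process(B)): A:[ack,pong,hello] B:[] C:[req,ping]
After 11 (send(from=C, to=B, msg='sync')): A:[ack,pong,hello] B:[sync] C:[req,ping]
After 12 (send(from=B, to=A, msg='done')): A:[ack,pong,hello,done] B:[sync] C:[req,ping]
After 13 (send(from=C, to=A, msg='stop')): A:[ack,pong,hello,done,stop] B:[sync] C:[req,ping]
After 14 (process(B)): A:[ack,pong,hello,done,stop] B:[] C:[req,ping]

Answer: (empty)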